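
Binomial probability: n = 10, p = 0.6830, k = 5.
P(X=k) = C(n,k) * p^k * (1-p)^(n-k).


C(10,5) = 252
p^5 = 0.148629
(1-p)^5 = 0.003201
P = 252 * 0.148629 * 0.003201 = 0.1199

P(X=5) = 0.1199


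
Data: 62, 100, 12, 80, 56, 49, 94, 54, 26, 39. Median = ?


Sorted: 12, 26, 39, 49, 54, 56, 62, 80, 94, 100
n = 10 (even)
Middle values: 54 and 56
Median = (54+56)/2 = 55.0000

Median = 55.0000


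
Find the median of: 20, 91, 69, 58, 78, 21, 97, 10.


Sorted: 10, 20, 21, 58, 69, 78, 91, 97
n = 8 (even)
Middle values: 58 and 69
Median = (58+69)/2 = 63.5000

Median = 63.5000


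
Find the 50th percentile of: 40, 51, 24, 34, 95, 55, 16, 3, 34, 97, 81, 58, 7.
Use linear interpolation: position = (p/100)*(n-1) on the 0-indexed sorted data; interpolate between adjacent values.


Sorted: 3, 7, 16, 24, 34, 34, 40, 51, 55, 58, 81, 95, 97
n = 13
Index = 50/100 * 12 = 6.0000
Lower = data[6] = 40, Upper = data[7] = 51
P50 = 40 + 0*(11) = 40.0000

P50 = 40.0000


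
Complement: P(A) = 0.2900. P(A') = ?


P(not A) = 1 - 0.2900 = 0.7100

P(not A) = 0.7100


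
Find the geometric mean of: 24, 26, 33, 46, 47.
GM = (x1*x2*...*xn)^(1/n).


Product = 24 × 26 × 33 × 46 × 47 = 44519904
GM = 44519904^(1/5) = 33.8619

GM = 33.8619


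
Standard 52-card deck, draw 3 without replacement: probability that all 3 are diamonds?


P(all diamonds) = (13/52) × (12/51) × (11/50)
= 0.0129

P = 0.0129


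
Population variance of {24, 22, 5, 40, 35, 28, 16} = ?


Mean = 24.2857
Squared deviations: 0.0816, 5.2245, 371.9388, 246.9388, 114.7959, 13.7959, 68.6531
Sum = 821.4286
Variance = 821.4286/7 = 117.3469

Variance = 117.3469


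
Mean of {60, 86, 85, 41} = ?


Sum = 60 + 86 + 85 + 41 = 272
n = 4
Mean = 272/4 = 68.0000

Mean = 68.0000


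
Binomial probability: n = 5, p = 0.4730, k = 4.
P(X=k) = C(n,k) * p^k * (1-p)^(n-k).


C(5,4) = 5
p^4 = 0.050055
(1-p)^1 = 0.527000
P = 5 * 0.050055 * 0.527000 = 0.1319

P(X=4) = 0.1319


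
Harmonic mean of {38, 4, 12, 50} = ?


Sum of reciprocals = 1/38 + 1/4 + 1/12 + 1/50 = 0.379649
HM = 4/0.379649 = 10.5360

HM = 10.5360


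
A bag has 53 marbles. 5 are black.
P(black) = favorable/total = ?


P = 5/53 = 0.0943

P = 0.0943


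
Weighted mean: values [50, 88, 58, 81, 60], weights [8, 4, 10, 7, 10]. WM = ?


Numerator = 50*8 + 88*4 + 58*10 + 81*7 + 60*10 = 2499
Denominator = 8 + 4 + 10 + 7 + 10 = 39
WM = 2499/39 = 64.0769

WM = 64.0769


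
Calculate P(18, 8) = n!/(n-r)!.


P(18,8) = 18!/10!
= 6402373705728000/3628800
= 1764322560

P(18,8) = 1764322560


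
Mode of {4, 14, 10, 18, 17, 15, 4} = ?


Frequencies: 4:2, 10:1, 14:1, 15:1, 17:1, 18:1
Max frequency = 2
Mode = 4

Mode = 4


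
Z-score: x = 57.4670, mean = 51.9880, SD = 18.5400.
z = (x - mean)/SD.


z = (57.4670 - 51.9880)/18.5400
= 5.4790/18.5400
= 0.2955

z = 0.2955


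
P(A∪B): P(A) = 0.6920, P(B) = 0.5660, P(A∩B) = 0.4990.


P(A∪B) = 0.6920 + 0.5660 - 0.4990
= 1.2580 - 0.4990
= 0.7590

P(A∪B) = 0.7590


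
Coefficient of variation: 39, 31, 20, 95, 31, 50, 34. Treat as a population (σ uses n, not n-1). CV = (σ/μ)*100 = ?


Mean = 42.8571
SD = 22.8875
CV = (22.8875/42.8571)*100 = 53.4041%

CV = 53.4041%


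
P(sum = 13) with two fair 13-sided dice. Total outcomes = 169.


Total outcomes = 13×13 = 169
Favorable (sum = 13): 12
P = 12/169 = 0.0710

P = 0.0710


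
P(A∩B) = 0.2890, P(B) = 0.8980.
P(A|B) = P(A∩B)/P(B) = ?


P(A|B) = 0.2890/0.8980 = 0.3218

P(A|B) = 0.3218


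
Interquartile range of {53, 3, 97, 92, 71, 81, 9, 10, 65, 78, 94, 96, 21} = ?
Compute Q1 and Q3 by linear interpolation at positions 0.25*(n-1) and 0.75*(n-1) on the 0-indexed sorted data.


Sorted: 3, 9, 10, 21, 53, 65, 71, 78, 81, 92, 94, 96, 97
Q1 (25th %ile) = 21.0000
Q3 (75th %ile) = 92.0000
IQR = 92.0000 - 21.0000 = 71.0000

IQR = 71.0000


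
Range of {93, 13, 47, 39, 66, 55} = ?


Max = 93, Min = 13
Range = 93 - 13 = 80

Range = 80


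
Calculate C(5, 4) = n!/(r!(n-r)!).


C(5,4) = 5!/(4! × 1!)
= 120/(24 × 1)
= 5

C(5,4) = 5


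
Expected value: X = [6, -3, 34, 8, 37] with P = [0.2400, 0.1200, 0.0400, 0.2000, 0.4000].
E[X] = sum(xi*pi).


E[X] = 6*0.2400 - 3*0.1200 + 34*0.0400 + 8*0.2000 + 37*0.4000
= 1.4400 - 0.3600 + 1.3600 + 1.6000 + 14.8000
= 18.8400

E[X] = 18.8400


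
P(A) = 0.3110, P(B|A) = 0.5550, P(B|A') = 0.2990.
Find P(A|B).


P(B) = P(B|A)*P(A) + P(B|A')*P(A')
= 0.5550*0.3110 + 0.2990*0.6890
= 0.172605 + 0.206011 = 0.378616
P(A|B) = 0.172605/0.378616 = 0.4559

P(A|B) = 0.4559


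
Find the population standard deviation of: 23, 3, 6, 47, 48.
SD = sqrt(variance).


Mean = 25.4000
Variance = 372.2400
SD = sqrt(372.2400) = 19.2935

SD = 19.2935


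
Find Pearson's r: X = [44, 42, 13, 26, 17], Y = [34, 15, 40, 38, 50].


Mean X = 28.4000, Mean Y = 35.4000
SD X = 12.658594, SD Y = 11.482160
Cov = -108.560000
r = -108.560000/(12.658594*11.482160) = -0.7469

r = -0.7469


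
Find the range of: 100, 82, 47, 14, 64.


Max = 100, Min = 14
Range = 100 - 14 = 86

Range = 86


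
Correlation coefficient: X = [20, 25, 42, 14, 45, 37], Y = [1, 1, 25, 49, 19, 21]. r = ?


Mean X = 30.5000, Mean Y = 19.3333
SD X = 11.528949, SD Y = 16.265164
Cov = -20.833333
r = -20.833333/(11.528949*16.265164) = -0.1111

r = -0.1111


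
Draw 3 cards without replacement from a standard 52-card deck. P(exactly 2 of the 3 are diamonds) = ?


Hypergeometric: P(X=2) = C(13,2)·C(39,1) / C(52,3)
= 78 × 39 / 22100
= 3042/22100 = 0.1376

P = 0.1376


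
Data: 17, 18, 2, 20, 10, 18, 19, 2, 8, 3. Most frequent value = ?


Frequencies: 2:2, 3:1, 8:1, 10:1, 17:1, 18:2, 19:1, 20:1
Max frequency = 2
Mode = 2, 18

Mode = 2, 18


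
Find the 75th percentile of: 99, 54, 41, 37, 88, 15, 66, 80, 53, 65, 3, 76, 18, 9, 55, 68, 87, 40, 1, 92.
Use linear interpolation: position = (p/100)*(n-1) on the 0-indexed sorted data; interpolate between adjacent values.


Sorted: 1, 3, 9, 15, 18, 37, 40, 41, 53, 54, 55, 65, 66, 68, 76, 80, 87, 88, 92, 99
n = 20
Index = 75/100 * 19 = 14.2500
Lower = data[14] = 76, Upper = data[15] = 80
P75 = 76 + 0.2500*(4) = 77.0000

P75 = 77.0000


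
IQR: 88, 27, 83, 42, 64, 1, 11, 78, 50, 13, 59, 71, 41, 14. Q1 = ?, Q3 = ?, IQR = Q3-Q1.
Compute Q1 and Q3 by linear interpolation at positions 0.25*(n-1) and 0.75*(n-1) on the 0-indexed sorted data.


Sorted: 1, 11, 13, 14, 27, 41, 42, 50, 59, 64, 71, 78, 83, 88
Q1 (25th %ile) = 17.2500
Q3 (75th %ile) = 69.2500
IQR = 69.2500 - 17.2500 = 52.0000

IQR = 52.0000


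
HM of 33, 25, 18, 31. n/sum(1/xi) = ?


Sum of reciprocals = 1/33 + 1/25 + 1/18 + 1/31 = 0.158117
HM = 4/0.158117 = 25.2978

HM = 25.2978


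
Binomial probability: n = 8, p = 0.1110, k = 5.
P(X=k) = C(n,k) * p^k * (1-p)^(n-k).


C(8,5) = 56
p^5 = 1.685058e-05
(1-p)^3 = 0.702595
P = 56 * 1.685058e-05 * 0.702595 = 0.0007

P(X=5) = 0.0007


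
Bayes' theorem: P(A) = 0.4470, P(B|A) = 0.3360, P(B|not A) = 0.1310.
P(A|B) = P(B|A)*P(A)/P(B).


P(B) = P(B|A)*P(A) + P(B|A')*P(A')
= 0.3360*0.4470 + 0.1310*0.5530
= 0.150192 + 0.072443 = 0.222635
P(A|B) = 0.150192/0.222635 = 0.6746

P(A|B) = 0.6746


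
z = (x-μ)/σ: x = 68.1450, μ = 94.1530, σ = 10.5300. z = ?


z = (68.1450 - 94.1530)/10.5300
= -26.0080/10.5300
= -2.4699

z = -2.4699


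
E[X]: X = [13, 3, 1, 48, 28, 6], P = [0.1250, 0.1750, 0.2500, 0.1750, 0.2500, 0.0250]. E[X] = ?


E[X] = 13*0.1250 + 3*0.1750 + 1*0.2500 + 48*0.1750 + 28*0.2500 + 6*0.0250
= 1.6250 + 0.5250 + 0.2500 + 8.4000 + 7.0000 + 0.1500
= 17.9500

E[X] = 17.9500


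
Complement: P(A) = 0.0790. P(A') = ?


P(not A) = 1 - 0.0790 = 0.9210

P(not A) = 0.9210


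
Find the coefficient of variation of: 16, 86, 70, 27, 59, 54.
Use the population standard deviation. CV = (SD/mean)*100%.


Mean = 52.0000
SD = 23.9931
CV = (23.9931/52.0000)*100 = 46.1405%

CV = 46.1405%


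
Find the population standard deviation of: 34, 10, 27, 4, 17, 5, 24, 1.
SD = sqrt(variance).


Mean = 15.2500
Variance = 128.9375
SD = sqrt(128.9375) = 11.3551

SD = 11.3551


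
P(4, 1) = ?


P(4,1) = 4!/3!
= 24/6
= 4

P(4,1) = 4


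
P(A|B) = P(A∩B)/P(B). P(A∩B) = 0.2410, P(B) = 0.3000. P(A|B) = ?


P(A|B) = 0.2410/0.3000 = 0.8033

P(A|B) = 0.8033


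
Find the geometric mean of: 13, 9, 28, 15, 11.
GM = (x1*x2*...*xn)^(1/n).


Product = 13 × 9 × 28 × 15 × 11 = 540540
GM = 540540^(1/5) = 14.0141

GM = 14.0141


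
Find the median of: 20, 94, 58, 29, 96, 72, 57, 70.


Sorted: 20, 29, 57, 58, 70, 72, 94, 96
n = 8 (even)
Middle values: 58 and 70
Median = (58+70)/2 = 64.0000

Median = 64.0000


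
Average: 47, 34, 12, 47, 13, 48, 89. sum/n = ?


Sum = 47 + 34 + 12 + 47 + 13 + 48 + 89 = 290
n = 7
Mean = 290/7 = 41.4286

Mean = 41.4286


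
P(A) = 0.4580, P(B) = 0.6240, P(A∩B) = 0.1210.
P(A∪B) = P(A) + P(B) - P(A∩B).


P(A∪B) = 0.4580 + 0.6240 - 0.1210
= 1.0820 - 0.1210
= 0.9610

P(A∪B) = 0.9610


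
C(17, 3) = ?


C(17,3) = 17!/(3! × 14!)
= 355687428096000/(6 × 87178291200)
= 680

C(17,3) = 680


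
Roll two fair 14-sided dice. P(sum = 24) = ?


Total outcomes = 14×14 = 196
Favorable (sum = 24): 5
P = 5/196 = 0.0255

P = 0.0255


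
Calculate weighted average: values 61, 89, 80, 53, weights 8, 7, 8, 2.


Numerator = 61*8 + 89*7 + 80*8 + 53*2 = 1857
Denominator = 8 + 7 + 8 + 2 = 25
WM = 1857/25 = 74.2800

WM = 74.2800


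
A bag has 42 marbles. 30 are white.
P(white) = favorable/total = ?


P = 30/42 = 0.7143

P = 0.7143


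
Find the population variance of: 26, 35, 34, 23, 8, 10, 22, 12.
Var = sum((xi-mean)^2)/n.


Mean = 21.2500
Squared deviations: 22.5625, 189.0625, 162.5625, 3.0625, 175.5625, 126.5625, 0.5625, 85.5625
Sum = 765.5000
Variance = 765.5000/8 = 95.6875

Variance = 95.6875


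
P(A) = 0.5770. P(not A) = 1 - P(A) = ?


P(not A) = 1 - 0.5770 = 0.4230

P(not A) = 0.4230


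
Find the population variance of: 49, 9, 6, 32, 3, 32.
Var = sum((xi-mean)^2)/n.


Mean = 21.8333
Squared deviations: 738.0278, 164.6944, 250.6944, 103.3611, 354.6944, 103.3611
Sum = 1714.8333
Variance = 1714.8333/6 = 285.8056

Variance = 285.8056


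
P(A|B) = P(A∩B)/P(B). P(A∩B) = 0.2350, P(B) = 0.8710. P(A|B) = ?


P(A|B) = 0.2350/0.8710 = 0.2698

P(A|B) = 0.2698


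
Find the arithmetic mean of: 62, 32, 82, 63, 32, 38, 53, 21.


Sum = 62 + 32 + 82 + 63 + 32 + 38 + 53 + 21 = 383
n = 8
Mean = 383/8 = 47.8750

Mean = 47.8750


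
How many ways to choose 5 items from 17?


C(17,5) = 17!/(5! × 12!)
= 355687428096000/(120 × 479001600)
= 6188

C(17,5) = 6188


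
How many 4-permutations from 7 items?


P(7,4) = 7!/3!
= 5040/6
= 840

P(7,4) = 840


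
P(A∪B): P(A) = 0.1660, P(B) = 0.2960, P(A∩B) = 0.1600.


P(A∪B) = 0.1660 + 0.2960 - 0.1600
= 0.4620 - 0.1600
= 0.3020

P(A∪B) = 0.3020


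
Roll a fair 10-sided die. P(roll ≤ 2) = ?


Favorable outcomes (roll ≤ 2): 2
Total outcomes = 10
P = 2/10 = 0.2000

P = 0.2000


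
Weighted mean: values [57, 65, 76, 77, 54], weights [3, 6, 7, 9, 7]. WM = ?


Numerator = 57*3 + 65*6 + 76*7 + 77*9 + 54*7 = 2164
Denominator = 3 + 6 + 7 + 9 + 7 = 32
WM = 2164/32 = 67.6250

WM = 67.6250


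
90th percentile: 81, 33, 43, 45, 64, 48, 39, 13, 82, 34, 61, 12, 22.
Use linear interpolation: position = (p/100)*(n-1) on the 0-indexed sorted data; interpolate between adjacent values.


Sorted: 12, 13, 22, 33, 34, 39, 43, 45, 48, 61, 64, 81, 82
n = 13
Index = 90/100 * 12 = 10.8000
Lower = data[10] = 64, Upper = data[11] = 81
P90 = 64 + 0.8000*(17) = 77.6000

P90 = 77.6000


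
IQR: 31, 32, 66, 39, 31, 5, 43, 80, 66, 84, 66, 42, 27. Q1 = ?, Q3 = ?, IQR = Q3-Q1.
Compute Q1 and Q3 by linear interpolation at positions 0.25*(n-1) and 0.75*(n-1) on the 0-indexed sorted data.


Sorted: 5, 27, 31, 31, 32, 39, 42, 43, 66, 66, 66, 80, 84
Q1 (25th %ile) = 31.0000
Q3 (75th %ile) = 66.0000
IQR = 66.0000 - 31.0000 = 35.0000

IQR = 35.0000


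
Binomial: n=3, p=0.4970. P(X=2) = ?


C(3,2) = 3
p^2 = 0.247009
(1-p)^1 = 0.503000
P = 3 * 0.247009 * 0.503000 = 0.3727

P(X=2) = 0.3727


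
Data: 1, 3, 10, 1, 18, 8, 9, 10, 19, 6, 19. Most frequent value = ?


Frequencies: 1:2, 3:1, 6:1, 8:1, 9:1, 10:2, 18:1, 19:2
Max frequency = 2
Mode = 1, 10, 19

Mode = 1, 10, 19


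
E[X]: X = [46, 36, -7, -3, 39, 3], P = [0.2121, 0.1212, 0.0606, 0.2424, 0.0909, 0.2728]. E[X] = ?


E[X] = 46*0.2121 + 36*0.1212 - 7*0.0606 - 3*0.2424 + 39*0.0909 + 3*0.2728
= 9.7566 + 4.3632 - 0.4242 - 0.7272 + 3.5451 + 0.8184
= 17.3319

E[X] = 17.3319


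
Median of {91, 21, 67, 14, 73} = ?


Sorted: 14, 21, 67, 73, 91
n = 5 (odd)
Middle value = 67

Median = 67


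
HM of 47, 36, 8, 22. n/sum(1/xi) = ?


Sum of reciprocals = 1/47 + 1/36 + 1/8 + 1/22 = 0.219509
HM = 4/0.219509 = 18.2225

HM = 18.2225


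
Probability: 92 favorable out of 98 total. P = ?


P = 92/98 = 0.9388

P = 0.9388


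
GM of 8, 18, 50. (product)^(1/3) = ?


Product = 8 × 18 × 50 = 7200
GM = 7200^(1/3) = 19.3098

GM = 19.3098


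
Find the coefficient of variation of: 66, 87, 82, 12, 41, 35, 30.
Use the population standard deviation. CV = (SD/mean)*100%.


Mean = 50.4286
SD = 26.1799
CV = (26.1799/50.4286)*100 = 51.9148%

CV = 51.9148%


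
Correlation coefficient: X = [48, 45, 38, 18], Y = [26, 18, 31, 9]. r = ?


Mean X = 37.2500, Mean Y = 21.0000
SD X = 11.691343, SD Y = 8.336666
Cov = 67.250000
r = 67.250000/(11.691343*8.336666) = 0.6900

r = 0.6900


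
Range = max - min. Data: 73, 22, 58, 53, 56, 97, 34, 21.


Max = 97, Min = 21
Range = 97 - 21 = 76

Range = 76


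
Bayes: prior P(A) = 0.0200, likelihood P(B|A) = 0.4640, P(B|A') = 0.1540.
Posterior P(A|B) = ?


P(B) = P(B|A)*P(A) + P(B|A')*P(A')
= 0.4640*0.0200 + 0.1540*0.9800
= 0.009280 + 0.150920 = 0.160200
P(A|B) = 0.009280/0.160200 = 0.0579

P(A|B) = 0.0579


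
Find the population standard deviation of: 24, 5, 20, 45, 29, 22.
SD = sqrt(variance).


Mean = 24.1667
Variance = 141.1389
SD = sqrt(141.1389) = 11.8802

SD = 11.8802


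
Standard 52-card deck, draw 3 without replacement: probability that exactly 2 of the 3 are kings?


Hypergeometric: P(X=2) = C(4,2)·C(48,1) / C(52,3)
= 6 × 48 / 22100
= 288/22100 = 0.0130

P = 0.0130


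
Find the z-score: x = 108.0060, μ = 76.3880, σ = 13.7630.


z = (108.0060 - 76.3880)/13.7630
= 31.6180/13.7630
= 2.2973

z = 2.2973


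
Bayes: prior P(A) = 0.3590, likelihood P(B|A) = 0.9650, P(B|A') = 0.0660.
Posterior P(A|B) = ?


P(B) = P(B|A)*P(A) + P(B|A')*P(A')
= 0.9650*0.3590 + 0.0660*0.6410
= 0.346435 + 0.042306 = 0.388741
P(A|B) = 0.346435/0.388741 = 0.8912

P(A|B) = 0.8912


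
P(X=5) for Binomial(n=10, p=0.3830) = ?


C(10,5) = 252
p^5 = 0.008241
(1-p)^5 = 0.089418
P = 252 * 0.008241 * 0.089418 = 0.1857

P(X=5) = 0.1857


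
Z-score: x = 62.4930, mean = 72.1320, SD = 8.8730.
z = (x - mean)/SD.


z = (62.4930 - 72.1320)/8.8730
= -9.6390/8.8730
= -1.0863

z = -1.0863


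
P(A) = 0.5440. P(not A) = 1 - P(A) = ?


P(not A) = 1 - 0.5440 = 0.4560

P(not A) = 0.4560


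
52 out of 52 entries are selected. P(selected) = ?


P = 52/52 = 1.0000

P = 1.0000


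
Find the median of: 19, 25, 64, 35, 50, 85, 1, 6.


Sorted: 1, 6, 19, 25, 35, 50, 64, 85
n = 8 (even)
Middle values: 25 and 35
Median = (25+35)/2 = 30.0000

Median = 30.0000


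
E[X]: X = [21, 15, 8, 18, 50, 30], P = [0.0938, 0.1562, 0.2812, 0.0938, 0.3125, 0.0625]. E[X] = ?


E[X] = 21*0.0938 + 15*0.1562 + 8*0.2812 + 18*0.0938 + 50*0.3125 + 30*0.0625
= 1.9698 + 2.3430 + 2.2496 + 1.6884 + 15.6250 + 1.8750
= 25.7508

E[X] = 25.7508


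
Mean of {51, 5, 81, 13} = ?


Sum = 51 + 5 + 81 + 13 = 150
n = 4
Mean = 150/4 = 37.5000

Mean = 37.5000


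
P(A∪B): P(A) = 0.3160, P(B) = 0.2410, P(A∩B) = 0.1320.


P(A∪B) = 0.3160 + 0.2410 - 0.1320
= 0.5570 - 0.1320
= 0.4250

P(A∪B) = 0.4250


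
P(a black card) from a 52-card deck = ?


26 black cards in 52 cards
P = 26/52 = 0.5000

P = 0.5000


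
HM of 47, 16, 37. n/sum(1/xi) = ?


Sum of reciprocals = 1/47 + 1/16 + 1/37 = 0.110804
HM = 3/0.110804 = 27.0749

HM = 27.0749


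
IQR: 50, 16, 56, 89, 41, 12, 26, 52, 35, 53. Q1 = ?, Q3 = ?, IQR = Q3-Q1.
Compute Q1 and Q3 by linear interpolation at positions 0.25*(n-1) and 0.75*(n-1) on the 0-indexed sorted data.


Sorted: 12, 16, 26, 35, 41, 50, 52, 53, 56, 89
Q1 (25th %ile) = 28.2500
Q3 (75th %ile) = 52.7500
IQR = 52.7500 - 28.2500 = 24.5000

IQR = 24.5000


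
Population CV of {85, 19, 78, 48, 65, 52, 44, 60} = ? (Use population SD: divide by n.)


Mean = 56.3750
SD = 19.4096
CV = (19.4096/56.3750)*100 = 34.4295%

CV = 34.4295%


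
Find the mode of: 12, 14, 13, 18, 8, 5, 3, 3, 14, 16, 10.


Frequencies: 3:2, 5:1, 8:1, 10:1, 12:1, 13:1, 14:2, 16:1, 18:1
Max frequency = 2
Mode = 3, 14

Mode = 3, 14


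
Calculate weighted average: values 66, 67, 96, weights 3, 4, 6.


Numerator = 66*3 + 67*4 + 96*6 = 1042
Denominator = 3 + 4 + 6 = 13
WM = 1042/13 = 80.1538

WM = 80.1538


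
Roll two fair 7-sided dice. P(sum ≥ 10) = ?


Total outcomes = 7×7 = 49
Favorable (sum ≥ 10): 15
P = 15/49 = 0.3061

P = 0.3061


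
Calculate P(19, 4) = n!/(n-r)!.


P(19,4) = 19!/15!
= 121645100408832000/1307674368000
= 93024

P(19,4) = 93024


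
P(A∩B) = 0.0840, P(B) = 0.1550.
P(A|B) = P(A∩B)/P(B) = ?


P(A|B) = 0.0840/0.1550 = 0.5419

P(A|B) = 0.5419


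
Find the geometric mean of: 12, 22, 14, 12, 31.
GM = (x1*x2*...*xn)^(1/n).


Product = 12 × 22 × 14 × 12 × 31 = 1374912
GM = 1374912^(1/5) = 16.8910

GM = 16.8910


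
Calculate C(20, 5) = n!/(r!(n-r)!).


C(20,5) = 20!/(5! × 15!)
= 2432902008176640000/(120 × 1307674368000)
= 15504

C(20,5) = 15504


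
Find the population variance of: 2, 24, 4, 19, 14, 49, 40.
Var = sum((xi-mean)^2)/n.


Mean = 21.7143
Squared deviations: 388.6531, 5.2245, 313.7959, 7.3673, 59.5102, 744.5102, 334.3673
Sum = 1853.4286
Variance = 1853.4286/7 = 264.7755

Variance = 264.7755


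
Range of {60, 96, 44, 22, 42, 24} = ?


Max = 96, Min = 22
Range = 96 - 22 = 74

Range = 74


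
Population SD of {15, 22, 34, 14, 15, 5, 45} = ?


Mean = 21.4286
Variance = 160.2449
SD = sqrt(160.2449) = 12.6588

SD = 12.6588


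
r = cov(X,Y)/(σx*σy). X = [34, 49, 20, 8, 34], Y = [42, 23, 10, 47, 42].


Mean X = 29.0000, Mean Y = 32.8000
SD X = 13.942740, SD Y = 14.048487
Cov = -39.400000
r = -39.400000/(13.942740*14.048487) = -0.2011

r = -0.2011


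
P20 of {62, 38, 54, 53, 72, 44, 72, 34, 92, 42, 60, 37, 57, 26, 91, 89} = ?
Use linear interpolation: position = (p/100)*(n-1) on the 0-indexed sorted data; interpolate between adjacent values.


Sorted: 26, 34, 37, 38, 42, 44, 53, 54, 57, 60, 62, 72, 72, 89, 91, 92
n = 16
Index = 20/100 * 15 = 3.0000
Lower = data[3] = 38, Upper = data[4] = 42
P20 = 38 + 0*(4) = 38.0000

P20 = 38.0000


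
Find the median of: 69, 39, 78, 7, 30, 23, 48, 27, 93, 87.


Sorted: 7, 23, 27, 30, 39, 48, 69, 78, 87, 93
n = 10 (even)
Middle values: 39 and 48
Median = (39+48)/2 = 43.5000

Median = 43.5000


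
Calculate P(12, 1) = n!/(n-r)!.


P(12,1) = 12!/11!
= 479001600/39916800
= 12

P(12,1) = 12


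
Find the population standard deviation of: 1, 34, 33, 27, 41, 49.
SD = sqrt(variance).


Mean = 30.8333
Variance = 225.4722
SD = sqrt(225.4722) = 15.0157

SD = 15.0157


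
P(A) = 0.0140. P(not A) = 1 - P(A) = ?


P(not A) = 1 - 0.0140 = 0.9860

P(not A) = 0.9860


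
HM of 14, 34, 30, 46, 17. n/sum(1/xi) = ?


Sum of reciprocals = 1/14 + 1/34 + 1/30 + 1/46 + 1/17 = 0.214736
HM = 5/0.214736 = 23.2844

HM = 23.2844


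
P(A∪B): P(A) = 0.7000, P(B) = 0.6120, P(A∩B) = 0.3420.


P(A∪B) = 0.7000 + 0.6120 - 0.3420
= 1.3120 - 0.3420
= 0.9700

P(A∪B) = 0.9700


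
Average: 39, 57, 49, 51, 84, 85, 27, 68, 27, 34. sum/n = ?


Sum = 39 + 57 + 49 + 51 + 84 + 85 + 27 + 68 + 27 + 34 = 521
n = 10
Mean = 521/10 = 52.1000

Mean = 52.1000


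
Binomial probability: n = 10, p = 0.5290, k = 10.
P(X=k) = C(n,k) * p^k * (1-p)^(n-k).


C(10,10) = 1
p^10 = 0.001716
(1-p)^0 = 1.000000
P = 1 * 0.001716 * 1.000000 = 0.0017

P(X=10) = 0.0017


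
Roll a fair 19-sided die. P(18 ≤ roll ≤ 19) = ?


Favorable outcomes (18 ≤ roll ≤ 19): 2
Total outcomes = 19
P = 2/19 = 0.1053

P = 0.1053


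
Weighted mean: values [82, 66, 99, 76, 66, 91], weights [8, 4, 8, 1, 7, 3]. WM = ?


Numerator = 82*8 + 66*4 + 99*8 + 76*1 + 66*7 + 91*3 = 2523
Denominator = 8 + 4 + 8 + 1 + 7 + 3 = 31
WM = 2523/31 = 81.3871

WM = 81.3871


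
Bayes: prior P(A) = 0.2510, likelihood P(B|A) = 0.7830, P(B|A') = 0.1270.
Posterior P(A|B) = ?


P(B) = P(B|A)*P(A) + P(B|A')*P(A')
= 0.7830*0.2510 + 0.1270*0.7490
= 0.196533 + 0.095123 = 0.291656
P(A|B) = 0.196533/0.291656 = 0.6739

P(A|B) = 0.6739


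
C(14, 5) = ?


C(14,5) = 14!/(5! × 9!)
= 87178291200/(120 × 362880)
= 2002

C(14,5) = 2002


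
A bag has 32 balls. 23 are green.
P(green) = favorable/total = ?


P = 23/32 = 0.7188

P = 0.7188


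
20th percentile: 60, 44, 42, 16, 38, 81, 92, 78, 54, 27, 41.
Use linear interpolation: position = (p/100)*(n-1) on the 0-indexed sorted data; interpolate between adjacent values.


Sorted: 16, 27, 38, 41, 42, 44, 54, 60, 78, 81, 92
n = 11
Index = 20/100 * 10 = 2.0000
Lower = data[2] = 38, Upper = data[3] = 41
P20 = 38 + 0*(3) = 38.0000

P20 = 38.0000


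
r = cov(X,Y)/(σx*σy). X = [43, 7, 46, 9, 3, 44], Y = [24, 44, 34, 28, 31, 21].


Mean X = 25.3333, Mean Y = 30.3333
SD X = 19.102065, SD Y = 7.453560
Cov = -72.944444
r = -72.944444/(19.102065*7.453560) = -0.5123

r = -0.5123


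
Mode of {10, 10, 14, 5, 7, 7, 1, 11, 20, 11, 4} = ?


Frequencies: 1:1, 4:1, 5:1, 7:2, 10:2, 11:2, 14:1, 20:1
Max frequency = 2
Mode = 7, 10, 11

Mode = 7, 10, 11


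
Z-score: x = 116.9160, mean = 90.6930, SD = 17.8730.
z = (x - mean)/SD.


z = (116.9160 - 90.6930)/17.8730
= 26.2230/17.8730
= 1.4672

z = 1.4672


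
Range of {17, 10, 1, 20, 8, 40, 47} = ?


Max = 47, Min = 1
Range = 47 - 1 = 46

Range = 46


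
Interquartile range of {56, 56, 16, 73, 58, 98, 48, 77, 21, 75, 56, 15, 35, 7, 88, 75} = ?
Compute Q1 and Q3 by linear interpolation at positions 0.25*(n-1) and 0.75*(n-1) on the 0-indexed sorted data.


Sorted: 7, 15, 16, 21, 35, 48, 56, 56, 56, 58, 73, 75, 75, 77, 88, 98
Q1 (25th %ile) = 31.5000
Q3 (75th %ile) = 75.0000
IQR = 75.0000 - 31.5000 = 43.5000

IQR = 43.5000


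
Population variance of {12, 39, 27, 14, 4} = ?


Mean = 19.2000
Squared deviations: 51.8400, 392.0400, 60.8400, 27.0400, 231.0400
Sum = 762.8000
Variance = 762.8000/5 = 152.5600

Variance = 152.5600


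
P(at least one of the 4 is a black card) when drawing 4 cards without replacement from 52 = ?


P(at least one) = 1 - P(none)
P(none) = (26/52) × (25/51) × (24/50) × (23/49) = 0.055222
P(at least one) = 1 - 0.055222 = 0.9448

P = 0.9448


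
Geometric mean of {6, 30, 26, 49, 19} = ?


Product = 6 × 30 × 26 × 49 × 19 = 4357080
GM = 4357080^(1/5) = 21.2735

GM = 21.2735


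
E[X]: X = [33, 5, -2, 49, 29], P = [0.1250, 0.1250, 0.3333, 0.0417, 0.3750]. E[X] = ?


E[X] = 33*0.1250 + 5*0.1250 - 2*0.3333 + 49*0.0417 + 29*0.3750
= 4.1250 + 0.6250 - 0.6666 + 2.0433 + 10.8750
= 17.0017

E[X] = 17.0017


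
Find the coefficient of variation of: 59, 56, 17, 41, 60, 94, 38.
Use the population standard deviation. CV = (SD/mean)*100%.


Mean = 52.1429
SD = 22.1516
CV = (22.1516/52.1429)*100 = 42.4825%

CV = 42.4825%


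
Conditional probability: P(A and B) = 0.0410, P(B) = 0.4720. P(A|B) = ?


P(A|B) = 0.0410/0.4720 = 0.0869

P(A|B) = 0.0869


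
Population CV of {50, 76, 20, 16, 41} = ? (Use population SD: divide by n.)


Mean = 40.6000
SD = 21.7771
CV = (21.7771/40.6000)*100 = 53.6381%

CV = 53.6381%


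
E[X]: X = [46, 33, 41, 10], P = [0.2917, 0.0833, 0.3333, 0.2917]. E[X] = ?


E[X] = 46*0.2917 + 33*0.0833 + 41*0.3333 + 10*0.2917
= 13.4182 + 2.7489 + 13.6653 + 2.9170
= 32.7494

E[X] = 32.7494


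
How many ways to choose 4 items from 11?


C(11,4) = 11!/(4! × 7!)
= 39916800/(24 × 5040)
= 330

C(11,4) = 330


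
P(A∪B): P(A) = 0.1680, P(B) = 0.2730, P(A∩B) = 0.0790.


P(A∪B) = 0.1680 + 0.2730 - 0.0790
= 0.4410 - 0.0790
= 0.3620

P(A∪B) = 0.3620


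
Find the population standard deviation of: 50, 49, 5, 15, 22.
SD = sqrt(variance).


Mean = 28.2000
Variance = 331.7600
SD = sqrt(331.7600) = 18.2143

SD = 18.2143


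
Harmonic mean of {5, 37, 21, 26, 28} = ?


Sum of reciprocals = 1/5 + 1/37 + 1/21 + 1/26 + 1/28 = 0.348822
HM = 5/0.348822 = 14.3340

HM = 14.3340


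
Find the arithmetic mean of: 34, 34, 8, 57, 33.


Sum = 34 + 34 + 8 + 57 + 33 = 166
n = 5
Mean = 166/5 = 33.2000

Mean = 33.2000


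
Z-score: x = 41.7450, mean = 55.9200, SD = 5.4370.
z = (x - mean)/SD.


z = (41.7450 - 55.9200)/5.4370
= -14.1750/5.4370
= -2.6071

z = -2.6071


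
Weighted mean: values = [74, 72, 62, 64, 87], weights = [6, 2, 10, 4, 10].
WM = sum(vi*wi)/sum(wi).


Numerator = 74*6 + 72*2 + 62*10 + 64*4 + 87*10 = 2334
Denominator = 6 + 2 + 10 + 4 + 10 = 32
WM = 2334/32 = 72.9375

WM = 72.9375


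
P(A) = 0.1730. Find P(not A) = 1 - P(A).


P(not A) = 1 - 0.1730 = 0.8270

P(not A) = 0.8270


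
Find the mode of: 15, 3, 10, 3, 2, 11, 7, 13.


Frequencies: 2:1, 3:2, 7:1, 10:1, 11:1, 13:1, 15:1
Max frequency = 2
Mode = 3

Mode = 3


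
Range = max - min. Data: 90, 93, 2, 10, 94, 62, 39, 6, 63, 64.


Max = 94, Min = 2
Range = 94 - 2 = 92

Range = 92


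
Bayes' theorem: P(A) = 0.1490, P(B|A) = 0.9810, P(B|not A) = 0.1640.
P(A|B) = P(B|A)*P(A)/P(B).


P(B) = P(B|A)*P(A) + P(B|A')*P(A')
= 0.9810*0.1490 + 0.1640*0.8510
= 0.146169 + 0.139564 = 0.285733
P(A|B) = 0.146169/0.285733 = 0.5116

P(A|B) = 0.5116


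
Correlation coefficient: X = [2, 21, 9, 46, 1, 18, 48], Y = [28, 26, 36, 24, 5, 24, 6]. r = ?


Mean X = 20.7143, Mean Y = 21.2857
SD X = 17.997732, SD Y = 10.673255
Cov = -47.346939
r = -47.346939/(17.997732*10.673255) = -0.2465

r = -0.2465


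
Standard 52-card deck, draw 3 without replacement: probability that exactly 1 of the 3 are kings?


Hypergeometric: P(X=1) = C(4,1)·C(48,2) / C(52,3)
= 4 × 1128 / 22100
= 4512/22100 = 0.2042

P = 0.2042


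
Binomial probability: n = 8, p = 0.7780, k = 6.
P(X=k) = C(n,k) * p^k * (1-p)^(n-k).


C(8,6) = 28
p^6 = 0.221757
(1-p)^2 = 0.049284
P = 28 * 0.221757 * 0.049284 = 0.3060

P(X=6) = 0.3060


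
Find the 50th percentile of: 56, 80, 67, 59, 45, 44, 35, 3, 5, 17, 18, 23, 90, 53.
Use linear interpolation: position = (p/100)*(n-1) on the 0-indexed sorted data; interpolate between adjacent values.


Sorted: 3, 5, 17, 18, 23, 35, 44, 45, 53, 56, 59, 67, 80, 90
n = 14
Index = 50/100 * 13 = 6.5000
Lower = data[6] = 44, Upper = data[7] = 45
P50 = 44 + 0.5000*(1) = 44.5000

P50 = 44.5000


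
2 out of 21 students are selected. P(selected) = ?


P = 2/21 = 0.0952

P = 0.0952


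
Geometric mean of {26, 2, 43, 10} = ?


Product = 26 × 2 × 43 × 10 = 22360
GM = 22360^(1/4) = 12.2284

GM = 12.2284


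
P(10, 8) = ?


P(10,8) = 10!/2!
= 3628800/2
= 1814400

P(10,8) = 1814400


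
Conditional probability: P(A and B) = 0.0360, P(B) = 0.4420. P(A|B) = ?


P(A|B) = 0.0360/0.4420 = 0.0814

P(A|B) = 0.0814


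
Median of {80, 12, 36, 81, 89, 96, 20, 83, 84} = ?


Sorted: 12, 20, 36, 80, 81, 83, 84, 89, 96
n = 9 (odd)
Middle value = 81

Median = 81


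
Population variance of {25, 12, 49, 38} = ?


Mean = 31.0000
Squared deviations: 36.0000, 361.0000, 324.0000, 49.0000
Sum = 770.0000
Variance = 770.0000/4 = 192.5000

Variance = 192.5000


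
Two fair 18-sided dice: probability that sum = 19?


Total outcomes = 18×18 = 324
Favorable (sum = 19): 18
P = 18/324 = 0.0556

P = 0.0556


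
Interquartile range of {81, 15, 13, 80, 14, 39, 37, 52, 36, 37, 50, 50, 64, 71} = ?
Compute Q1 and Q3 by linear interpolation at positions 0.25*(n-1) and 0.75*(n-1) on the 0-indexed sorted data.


Sorted: 13, 14, 15, 36, 37, 37, 39, 50, 50, 52, 64, 71, 80, 81
Q1 (25th %ile) = 36.2500
Q3 (75th %ile) = 61.0000
IQR = 61.0000 - 36.2500 = 24.7500

IQR = 24.7500


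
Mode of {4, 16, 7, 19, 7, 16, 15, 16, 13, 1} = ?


Frequencies: 1:1, 4:1, 7:2, 13:1, 15:1, 16:3, 19:1
Max frequency = 3
Mode = 16

Mode = 16


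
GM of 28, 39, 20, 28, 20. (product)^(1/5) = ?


Product = 28 × 39 × 20 × 28 × 20 = 12230400
GM = 12230400^(1/5) = 26.1510

GM = 26.1510


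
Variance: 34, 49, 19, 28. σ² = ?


Mean = 32.5000
Squared deviations: 2.2500, 272.2500, 182.2500, 20.2500
Sum = 477.0000
Variance = 477.0000/4 = 119.2500

Variance = 119.2500


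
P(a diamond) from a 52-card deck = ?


13 diamonds in 52 cards
P = 13/52 = 0.2500

P = 0.2500


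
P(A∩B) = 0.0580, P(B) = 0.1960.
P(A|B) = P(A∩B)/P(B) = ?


P(A|B) = 0.0580/0.1960 = 0.2959

P(A|B) = 0.2959


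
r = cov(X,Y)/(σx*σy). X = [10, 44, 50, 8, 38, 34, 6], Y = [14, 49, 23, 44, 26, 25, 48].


Mean X = 27.1429, Mean Y = 32.7143
SD X = 17.233096, SD Y = 12.958332
Cov = -41.673469
r = -41.673469/(17.233096*12.958332) = -0.1866

r = -0.1866


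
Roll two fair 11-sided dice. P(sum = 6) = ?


Total outcomes = 11×11 = 121
Favorable (sum = 6): 5
P = 5/121 = 0.0413

P = 0.0413


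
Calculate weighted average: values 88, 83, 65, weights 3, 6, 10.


Numerator = 88*3 + 83*6 + 65*10 = 1412
Denominator = 3 + 6 + 10 = 19
WM = 1412/19 = 74.3158

WM = 74.3158


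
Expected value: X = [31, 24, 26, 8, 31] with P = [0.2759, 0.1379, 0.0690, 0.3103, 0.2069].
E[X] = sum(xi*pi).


E[X] = 31*0.2759 + 24*0.1379 + 26*0.0690 + 8*0.3103 + 31*0.2069
= 8.5529 + 3.3096 + 1.7940 + 2.4824 + 6.4139
= 22.5528

E[X] = 22.5528


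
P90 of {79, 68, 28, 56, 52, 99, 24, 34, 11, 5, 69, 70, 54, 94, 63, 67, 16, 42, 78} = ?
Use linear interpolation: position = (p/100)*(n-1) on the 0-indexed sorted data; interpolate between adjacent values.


Sorted: 5, 11, 16, 24, 28, 34, 42, 52, 54, 56, 63, 67, 68, 69, 70, 78, 79, 94, 99
n = 19
Index = 90/100 * 18 = 16.2000
Lower = data[16] = 79, Upper = data[17] = 94
P90 = 79 + 0.2000*(15) = 82.0000

P90 = 82.0000


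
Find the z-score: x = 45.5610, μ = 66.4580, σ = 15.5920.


z = (45.5610 - 66.4580)/15.5920
= -20.8970/15.5920
= -1.3402

z = -1.3402


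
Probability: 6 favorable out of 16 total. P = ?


P = 6/16 = 0.3750

P = 0.3750


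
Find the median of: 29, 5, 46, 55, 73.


Sorted: 5, 29, 46, 55, 73
n = 5 (odd)
Middle value = 46

Median = 46


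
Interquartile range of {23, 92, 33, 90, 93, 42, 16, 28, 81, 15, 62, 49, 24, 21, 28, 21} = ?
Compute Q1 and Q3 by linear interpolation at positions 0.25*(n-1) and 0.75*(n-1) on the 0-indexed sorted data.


Sorted: 15, 16, 21, 21, 23, 24, 28, 28, 33, 42, 49, 62, 81, 90, 92, 93
Q1 (25th %ile) = 22.5000
Q3 (75th %ile) = 66.7500
IQR = 66.7500 - 22.5000 = 44.2500

IQR = 44.2500


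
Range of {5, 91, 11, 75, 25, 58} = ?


Max = 91, Min = 5
Range = 91 - 5 = 86

Range = 86


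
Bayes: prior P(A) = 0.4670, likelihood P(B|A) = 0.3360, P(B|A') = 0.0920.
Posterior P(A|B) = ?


P(B) = P(B|A)*P(A) + P(B|A')*P(A')
= 0.3360*0.4670 + 0.0920*0.5330
= 0.156912 + 0.049036 = 0.205948
P(A|B) = 0.156912/0.205948 = 0.7619

P(A|B) = 0.7619


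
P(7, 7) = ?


P(7,7) = 7!/0!
= 5040/1
= 5040

P(7,7) = 5040


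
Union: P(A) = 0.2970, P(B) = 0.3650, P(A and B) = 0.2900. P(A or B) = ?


P(A∪B) = 0.2970 + 0.3650 - 0.2900
= 0.6620 - 0.2900
= 0.3720

P(A∪B) = 0.3720


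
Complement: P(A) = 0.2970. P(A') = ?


P(not A) = 1 - 0.2970 = 0.7030

P(not A) = 0.7030


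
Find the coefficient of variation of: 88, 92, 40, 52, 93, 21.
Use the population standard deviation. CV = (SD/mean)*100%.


Mean = 64.3333
SD = 28.1938
CV = (28.1938/64.3333)*100 = 43.8245%

CV = 43.8245%


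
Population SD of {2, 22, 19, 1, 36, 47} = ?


Mean = 21.1667
Variance = 277.8056
SD = sqrt(277.8056) = 16.6675

SD = 16.6675


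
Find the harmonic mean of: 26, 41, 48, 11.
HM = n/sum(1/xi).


Sum of reciprocals = 1/26 + 1/41 + 1/48 + 1/11 = 0.174594
HM = 4/0.174594 = 22.9103

HM = 22.9103


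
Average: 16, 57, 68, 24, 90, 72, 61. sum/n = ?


Sum = 16 + 57 + 68 + 24 + 90 + 72 + 61 = 388
n = 7
Mean = 388/7 = 55.4286

Mean = 55.4286


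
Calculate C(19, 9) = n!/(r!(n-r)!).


C(19,9) = 19!/(9! × 10!)
= 121645100408832000/(362880 × 3628800)
= 92378

C(19,9) = 92378


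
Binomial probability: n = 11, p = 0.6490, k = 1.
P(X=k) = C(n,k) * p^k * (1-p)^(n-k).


C(11,1) = 11
p^1 = 0.649000
(1-p)^10 = 2.838384e-05
P = 11 * 0.649000 * 2.838384e-05 = 0.0002

P(X=1) = 0.0002


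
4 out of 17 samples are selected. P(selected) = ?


P = 4/17 = 0.2353

P = 0.2353


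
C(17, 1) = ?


C(17,1) = 17!/(1! × 16!)
= 355687428096000/(1 × 20922789888000)
= 17

C(17,1) = 17


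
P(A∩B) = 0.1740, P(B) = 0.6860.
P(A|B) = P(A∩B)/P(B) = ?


P(A|B) = 0.1740/0.6860 = 0.2536

P(A|B) = 0.2536


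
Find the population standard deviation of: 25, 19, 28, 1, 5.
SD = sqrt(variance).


Mean = 15.6000
Variance = 115.8400
SD = sqrt(115.8400) = 10.7629

SD = 10.7629


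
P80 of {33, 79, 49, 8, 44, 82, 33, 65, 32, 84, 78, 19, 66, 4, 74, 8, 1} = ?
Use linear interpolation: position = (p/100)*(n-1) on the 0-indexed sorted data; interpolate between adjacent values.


Sorted: 1, 4, 8, 8, 19, 32, 33, 33, 44, 49, 65, 66, 74, 78, 79, 82, 84
n = 17
Index = 80/100 * 16 = 12.8000
Lower = data[12] = 74, Upper = data[13] = 78
P80 = 74 + 0.8000*(4) = 77.2000

P80 = 77.2000


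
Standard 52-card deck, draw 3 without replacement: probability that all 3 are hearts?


P(all hearts) = (13/52) × (12/51) × (11/50)
= 0.0129

P = 0.0129


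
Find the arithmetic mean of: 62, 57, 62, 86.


Sum = 62 + 57 + 62 + 86 = 267
n = 4
Mean = 267/4 = 66.7500

Mean = 66.7500


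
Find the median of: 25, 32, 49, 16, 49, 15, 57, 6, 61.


Sorted: 6, 15, 16, 25, 32, 49, 49, 57, 61
n = 9 (odd)
Middle value = 32

Median = 32


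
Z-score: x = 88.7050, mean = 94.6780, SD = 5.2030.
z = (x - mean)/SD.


z = (88.7050 - 94.6780)/5.2030
= -5.9730/5.2030
= -1.1480

z = -1.1480


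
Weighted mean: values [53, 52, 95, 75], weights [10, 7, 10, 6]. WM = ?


Numerator = 53*10 + 52*7 + 95*10 + 75*6 = 2294
Denominator = 10 + 7 + 10 + 6 = 33
WM = 2294/33 = 69.5152

WM = 69.5152


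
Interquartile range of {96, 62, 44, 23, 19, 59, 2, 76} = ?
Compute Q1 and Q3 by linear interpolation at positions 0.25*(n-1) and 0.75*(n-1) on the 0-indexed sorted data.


Sorted: 2, 19, 23, 44, 59, 62, 76, 96
Q1 (25th %ile) = 22.0000
Q3 (75th %ile) = 65.5000
IQR = 65.5000 - 22.0000 = 43.5000

IQR = 43.5000


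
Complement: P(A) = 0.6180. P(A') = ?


P(not A) = 1 - 0.6180 = 0.3820

P(not A) = 0.3820


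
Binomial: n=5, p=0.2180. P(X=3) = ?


C(5,3) = 10
p^3 = 0.010360
(1-p)^2 = 0.611524
P = 10 * 0.010360 * 0.611524 = 0.0634

P(X=3) = 0.0634


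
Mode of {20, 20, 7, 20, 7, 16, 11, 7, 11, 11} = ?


Frequencies: 7:3, 11:3, 16:1, 20:3
Max frequency = 3
Mode = 7, 11, 20

Mode = 7, 11, 20


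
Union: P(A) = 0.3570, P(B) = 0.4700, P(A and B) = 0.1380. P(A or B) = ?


P(A∪B) = 0.3570 + 0.4700 - 0.1380
= 0.8270 - 0.1380
= 0.6890

P(A∪B) = 0.6890


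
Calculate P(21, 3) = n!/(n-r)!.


P(21,3) = 21!/18!
= 51090942171709440000/6402373705728000
= 7980

P(21,3) = 7980


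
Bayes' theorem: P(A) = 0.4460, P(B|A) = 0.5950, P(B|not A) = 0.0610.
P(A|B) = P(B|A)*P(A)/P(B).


P(B) = P(B|A)*P(A) + P(B|A')*P(A')
= 0.5950*0.4460 + 0.0610*0.5540
= 0.265370 + 0.033794 = 0.299164
P(A|B) = 0.265370/0.299164 = 0.8870

P(A|B) = 0.8870


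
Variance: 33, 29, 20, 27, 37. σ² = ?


Mean = 29.2000
Squared deviations: 14.4400, 0.0400, 84.6400, 4.8400, 60.8400
Sum = 164.8000
Variance = 164.8000/5 = 32.9600

Variance = 32.9600


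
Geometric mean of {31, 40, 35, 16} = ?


Product = 31 × 40 × 35 × 16 = 694400
GM = 694400^(1/4) = 28.8671

GM = 28.8671


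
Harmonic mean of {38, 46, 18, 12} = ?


Sum of reciprocals = 1/38 + 1/46 + 1/18 + 1/12 = 0.186944
HM = 4/0.186944 = 21.3968

HM = 21.3968


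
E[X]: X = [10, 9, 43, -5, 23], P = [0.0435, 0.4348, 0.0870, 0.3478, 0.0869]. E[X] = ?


E[X] = 10*0.0435 + 9*0.4348 + 43*0.0870 - 5*0.3478 + 23*0.0869
= 0.4350 + 3.9132 + 3.7410 - 1.7390 + 1.9987
= 8.3489

E[X] = 8.3489


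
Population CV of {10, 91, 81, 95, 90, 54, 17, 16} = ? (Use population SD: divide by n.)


Mean = 56.7500
SD = 34.9348
CV = (34.9348/56.7500)*100 = 61.5590%

CV = 61.5590%


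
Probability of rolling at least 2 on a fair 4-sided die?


Favorable outcomes (roll ≥ 2): 3
Total outcomes = 4
P = 3/4 = 0.7500

P = 0.7500


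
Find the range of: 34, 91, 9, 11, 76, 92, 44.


Max = 92, Min = 9
Range = 92 - 9 = 83

Range = 83


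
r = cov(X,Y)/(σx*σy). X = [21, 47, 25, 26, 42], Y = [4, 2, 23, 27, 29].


Mean X = 32.2000, Mean Y = 17.0000
SD X = 10.303397, SD Y = 11.610340
Cov = -12.800000
r = -12.800000/(10.303397*11.610340) = -0.1070

r = -0.1070


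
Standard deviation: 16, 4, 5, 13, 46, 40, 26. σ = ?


Mean = 21.4286
Variance = 234.8163
SD = sqrt(234.8163) = 15.3237

SD = 15.3237


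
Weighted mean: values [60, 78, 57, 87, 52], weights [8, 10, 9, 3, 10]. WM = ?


Numerator = 60*8 + 78*10 + 57*9 + 87*3 + 52*10 = 2554
Denominator = 8 + 10 + 9 + 3 + 10 = 40
WM = 2554/40 = 63.8500

WM = 63.8500


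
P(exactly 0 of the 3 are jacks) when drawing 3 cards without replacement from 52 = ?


Hypergeometric: P(X=0) = C(4,0)·C(48,3) / C(52,3)
= 1 × 17296 / 22100
= 17296/22100 = 0.7826

P = 0.7826


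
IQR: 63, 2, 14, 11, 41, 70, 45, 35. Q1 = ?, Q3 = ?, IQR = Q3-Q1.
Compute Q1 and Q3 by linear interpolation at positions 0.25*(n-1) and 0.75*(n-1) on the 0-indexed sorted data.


Sorted: 2, 11, 14, 35, 41, 45, 63, 70
Q1 (25th %ile) = 13.2500
Q3 (75th %ile) = 49.5000
IQR = 49.5000 - 13.2500 = 36.2500

IQR = 36.2500


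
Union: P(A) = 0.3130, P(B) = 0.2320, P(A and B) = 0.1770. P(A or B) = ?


P(A∪B) = 0.3130 + 0.2320 - 0.1770
= 0.5450 - 0.1770
= 0.3680

P(A∪B) = 0.3680


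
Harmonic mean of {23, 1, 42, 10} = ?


Sum of reciprocals = 1/23 + 1/1 + 1/42 + 1/10 = 1.167288
HM = 4/1.167288 = 3.4267

HM = 3.4267


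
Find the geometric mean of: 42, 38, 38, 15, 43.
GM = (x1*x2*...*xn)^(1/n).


Product = 42 × 38 × 38 × 15 × 43 = 39117960
GM = 39117960^(1/5) = 32.9971

GM = 32.9971


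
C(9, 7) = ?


C(9,7) = 9!/(7! × 2!)
= 362880/(5040 × 2)
= 36

C(9,7) = 36


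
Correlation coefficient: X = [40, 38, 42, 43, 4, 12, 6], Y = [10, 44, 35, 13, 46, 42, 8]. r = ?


Mean X = 26.4286, Mean Y = 28.2857
SD X = 16.749048, SD Y = 15.916876
Cov = -56.551020
r = -56.551020/(16.749048*15.916876) = -0.2121

r = -0.2121


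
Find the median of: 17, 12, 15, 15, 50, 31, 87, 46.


Sorted: 12, 15, 15, 17, 31, 46, 50, 87
n = 8 (even)
Middle values: 17 and 31
Median = (17+31)/2 = 24.0000

Median = 24.0000


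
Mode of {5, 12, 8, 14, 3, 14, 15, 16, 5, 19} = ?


Frequencies: 3:1, 5:2, 8:1, 12:1, 14:2, 15:1, 16:1, 19:1
Max frequency = 2
Mode = 5, 14

Mode = 5, 14


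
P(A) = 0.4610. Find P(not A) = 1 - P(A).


P(not A) = 1 - 0.4610 = 0.5390

P(not A) = 0.5390


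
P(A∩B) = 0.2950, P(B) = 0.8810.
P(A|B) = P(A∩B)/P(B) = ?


P(A|B) = 0.2950/0.8810 = 0.3348

P(A|B) = 0.3348


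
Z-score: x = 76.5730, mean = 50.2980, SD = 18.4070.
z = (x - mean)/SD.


z = (76.5730 - 50.2980)/18.4070
= 26.2750/18.4070
= 1.4274

z = 1.4274
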